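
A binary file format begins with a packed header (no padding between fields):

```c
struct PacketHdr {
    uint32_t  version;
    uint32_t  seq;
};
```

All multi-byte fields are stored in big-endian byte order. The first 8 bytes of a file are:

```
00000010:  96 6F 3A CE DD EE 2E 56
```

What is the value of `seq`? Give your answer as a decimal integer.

`seq` follows `version` (4 bytes), so it starts at byte offset 4 and occupies 4 bytes.
Bytes at offsets 4..7: DD EE 2E 56.
In big-endian order the high byte comes first in memory.
The bytes are already most-significant first: 0xDDEE2E56.
0xDDEE2E56 = 3723374166.

3723374166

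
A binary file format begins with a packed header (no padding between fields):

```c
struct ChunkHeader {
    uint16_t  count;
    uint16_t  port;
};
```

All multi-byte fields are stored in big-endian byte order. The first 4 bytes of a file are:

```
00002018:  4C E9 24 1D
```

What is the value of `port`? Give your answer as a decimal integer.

9245

`port` follows `count` (2 bytes), so it starts at byte offset 2 and occupies 2 bytes.
Bytes at offsets 2..3: 24 1D.
Big-endian stores the most-significant byte at the lowest address.
The bytes are already most-significant first: 0x241D.
0x241D = 9245.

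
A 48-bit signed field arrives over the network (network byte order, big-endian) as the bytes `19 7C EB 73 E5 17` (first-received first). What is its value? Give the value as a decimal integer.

In big-endian order the high byte comes first in memory.
The bytes are already most-significant first: 0x197CEB73E517.
0x197CEB73E517 = 28024316880151.

28024316880151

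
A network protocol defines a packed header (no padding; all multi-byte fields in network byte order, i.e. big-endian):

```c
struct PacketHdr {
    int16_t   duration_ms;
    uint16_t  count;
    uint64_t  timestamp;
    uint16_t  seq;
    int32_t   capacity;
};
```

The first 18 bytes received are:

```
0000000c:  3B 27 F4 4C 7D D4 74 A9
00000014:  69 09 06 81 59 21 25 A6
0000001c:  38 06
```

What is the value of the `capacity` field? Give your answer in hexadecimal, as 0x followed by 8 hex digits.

0x25A63806

`capacity` follows `duration_ms` (2 B), `count` (2 B), `timestamp` (8 B), `seq` (2 B), so it starts at offset 2 + 2 + 8 + 2 = 14 and occupies 4 bytes.
Bytes at offsets 14..17: 25 A6 38 06.
In big-endian order the high byte comes first in memory.
The bytes are already most-significant first: 0x25A63806.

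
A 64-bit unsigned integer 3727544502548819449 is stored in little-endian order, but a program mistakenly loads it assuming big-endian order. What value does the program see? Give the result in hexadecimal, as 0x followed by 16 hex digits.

3727544502548819449 in 64-bit hexadecimal is 0x33BAE5F9C6E1EDF9.
Stored little-endian, the bytes at ascending addresses are F9 ED E1 C6 F9 E5 BA 33.
Read back as big-endian, the last byte is least significant, giving 0xF9EDE1C6F9E5BA33.

0xF9EDE1C6F9E5BA33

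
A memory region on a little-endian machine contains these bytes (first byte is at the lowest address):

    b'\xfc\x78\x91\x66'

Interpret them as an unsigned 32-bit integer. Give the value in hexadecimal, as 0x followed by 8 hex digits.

Little-endian: lowest address holds the least-significant byte.
Reassemble most-significant byte first: 66 91 78 FC → 0x669178FC.

0x669178FC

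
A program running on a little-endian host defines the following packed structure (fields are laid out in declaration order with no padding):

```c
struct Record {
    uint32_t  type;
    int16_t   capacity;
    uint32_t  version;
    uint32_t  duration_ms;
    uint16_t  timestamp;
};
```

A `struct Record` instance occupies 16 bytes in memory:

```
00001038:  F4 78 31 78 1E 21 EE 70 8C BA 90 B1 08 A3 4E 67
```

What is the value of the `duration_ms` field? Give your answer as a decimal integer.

`duration_ms` follows `type` (4 B), `capacity` (2 B), `version` (4 B), so it starts at offset 4 + 2 + 4 = 10 and occupies 4 bytes.
Bytes at offsets 10..13: 90 B1 08 A3.
Little-endian stores the least-significant byte at the lowest address.
Reassemble most-significant byte first: A3 08 B1 90 → 0xA308B190.
0xA308B190 = 2735255952.

2735255952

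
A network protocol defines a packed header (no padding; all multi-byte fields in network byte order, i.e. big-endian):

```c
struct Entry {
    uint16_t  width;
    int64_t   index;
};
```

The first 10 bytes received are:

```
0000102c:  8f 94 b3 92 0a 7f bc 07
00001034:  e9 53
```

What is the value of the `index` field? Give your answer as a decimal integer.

`index` follows `width` (2 bytes), so it starts at byte offset 2 and occupies 8 bytes.
Bytes at offsets 2..9: B3 92 0A 7F BC 07 E9 53.
Big-endian stores the most-significant byte at the lowest address.
The bytes are already most-significant first: 0xB3920A7FBC07E953.
Top bit is set, so as a signed 64-bit value this is 0xB3920A7FBC07E953 − 2^64 = -5507327850588935853.

-5507327850588935853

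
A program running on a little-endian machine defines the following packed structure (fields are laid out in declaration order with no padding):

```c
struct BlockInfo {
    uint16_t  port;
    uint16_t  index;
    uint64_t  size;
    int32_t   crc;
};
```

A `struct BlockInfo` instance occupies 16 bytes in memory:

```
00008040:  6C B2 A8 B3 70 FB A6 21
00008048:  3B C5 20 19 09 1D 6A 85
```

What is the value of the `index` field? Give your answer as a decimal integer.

45992

`index` follows `port` (2 bytes), so it starts at byte offset 2 and occupies 2 bytes.
Bytes at offsets 2..3: A8 B3.
Little-endian: lowest address holds the least-significant byte.
Reassemble most-significant byte first: B3 A8 → 0xB3A8.
0xB3A8 = 45992.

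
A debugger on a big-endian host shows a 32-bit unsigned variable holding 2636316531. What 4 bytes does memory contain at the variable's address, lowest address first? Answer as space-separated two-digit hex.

2636316531 in hexadecimal, padded to 32 bits, is 0x9D22FF73.
Split into bytes (most-significant first): 9D 22 FF 73.
In big-endian order the high byte comes first in memory.
So the memory order matches the most-significant-first order: 9D 22 FF 73.

9D 22 FF 73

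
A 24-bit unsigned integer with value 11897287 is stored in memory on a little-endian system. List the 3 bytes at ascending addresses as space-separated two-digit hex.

11897287 in hexadecimal, padded to 24 bits, is 0xB589C7.
Split into bytes (most-significant first): B5 89 C7.
Little-endian: lowest address holds the least-significant byte.
So at ascending addresses the bytes are C7 89 B5.

C7 89 B5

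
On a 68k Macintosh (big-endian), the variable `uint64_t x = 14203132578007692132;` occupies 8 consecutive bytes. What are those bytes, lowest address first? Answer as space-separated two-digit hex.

C5 1B A9 D4 09 ED 33 64

14203132578007692132 in hexadecimal, padded to 64 bits, is 0xC51BA9D409ED3364.
Split into bytes (most-significant first): C5 1B A9 D4 09 ED 33 64.
Big-endian: lowest address holds the most-significant byte.
So the memory order matches the most-significant-first order: C5 1B A9 D4 09 ED 33 64.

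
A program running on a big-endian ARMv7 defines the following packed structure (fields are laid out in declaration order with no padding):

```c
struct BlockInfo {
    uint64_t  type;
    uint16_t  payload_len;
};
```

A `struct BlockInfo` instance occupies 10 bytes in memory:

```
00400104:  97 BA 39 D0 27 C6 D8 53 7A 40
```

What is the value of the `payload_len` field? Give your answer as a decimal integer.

`payload_len` follows `type` (8 bytes), so it starts at byte offset 8 and occupies 2 bytes.
Bytes at offsets 8..9: 7A 40.
In big-endian order the high byte comes first in memory.
The bytes are already most-significant first: 0x7A40.
0x7A40 = 31296.

31296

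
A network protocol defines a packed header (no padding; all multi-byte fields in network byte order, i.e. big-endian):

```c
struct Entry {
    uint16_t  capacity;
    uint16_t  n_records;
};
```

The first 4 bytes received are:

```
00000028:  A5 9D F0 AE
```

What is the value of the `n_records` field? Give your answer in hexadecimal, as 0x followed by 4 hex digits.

`n_records` follows `capacity` (2 bytes), so it starts at byte offset 2 and occupies 2 bytes.
Bytes at offsets 2..3: F0 AE.
Big-endian: lowest address holds the most-significant byte.
The bytes are already most-significant first: 0xF0AE.

0xF0AE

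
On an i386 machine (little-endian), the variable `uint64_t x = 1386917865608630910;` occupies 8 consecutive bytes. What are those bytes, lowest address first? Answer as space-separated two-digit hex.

1386917865608630910 in hexadecimal, padded to 64 bits, is 0x133F5273583ED27E.
Split into bytes (most-significant first): 13 3F 52 73 58 3E D2 7E.
In little-endian order the low byte comes first in memory.
So at ascending addresses the bytes are 7E D2 3E 58 73 52 3F 13.

7E D2 3E 58 73 52 3F 13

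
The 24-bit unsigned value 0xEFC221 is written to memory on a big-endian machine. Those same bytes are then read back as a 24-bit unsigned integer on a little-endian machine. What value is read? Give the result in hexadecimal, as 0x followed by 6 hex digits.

0x21C2EF

Stored big-endian, the bytes at ascending addresses are EF C2 21.
Read back as little-endian, the first byte is least significant, giving 0x21C2EF.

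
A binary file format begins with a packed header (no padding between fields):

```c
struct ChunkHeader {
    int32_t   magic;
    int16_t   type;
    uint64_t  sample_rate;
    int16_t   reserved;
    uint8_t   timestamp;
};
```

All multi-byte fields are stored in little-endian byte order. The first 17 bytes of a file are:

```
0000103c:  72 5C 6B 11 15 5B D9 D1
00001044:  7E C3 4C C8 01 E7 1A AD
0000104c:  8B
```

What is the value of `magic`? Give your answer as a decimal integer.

292248690

`magic` is the first field, at byte offset 0, occupying 4 bytes.
Bytes at offsets 0..3: 72 5C 6B 11.
Little-endian stores the least-significant byte at the lowest address.
Reassemble most-significant byte first: 11 6B 5C 72 → 0x116B5C72.
0x116B5C72 = 292248690.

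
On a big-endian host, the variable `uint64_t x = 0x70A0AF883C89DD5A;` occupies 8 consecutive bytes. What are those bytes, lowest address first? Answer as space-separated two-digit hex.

Split into bytes (most-significant first): 70 A0 AF 88 3C 89 DD 5A.
In big-endian order the high byte comes first in memory.
So the memory order matches the most-significant-first order: 70 A0 AF 88 3C 89 DD 5A.

70 A0 AF 88 3C 89 DD 5A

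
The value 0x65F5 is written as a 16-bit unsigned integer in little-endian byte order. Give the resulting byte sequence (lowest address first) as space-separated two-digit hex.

Split into bytes (most-significant first): 65 F5.
In little-endian order the low byte comes first in memory.
So at ascending addresses the bytes are F5 65.

F5 65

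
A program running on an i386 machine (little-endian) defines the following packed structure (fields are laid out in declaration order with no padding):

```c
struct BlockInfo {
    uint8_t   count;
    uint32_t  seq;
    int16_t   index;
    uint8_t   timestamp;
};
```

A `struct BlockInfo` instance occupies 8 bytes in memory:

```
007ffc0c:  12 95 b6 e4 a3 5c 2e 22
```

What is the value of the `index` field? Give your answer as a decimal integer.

11868

`index` follows `count` (1 B), `seq` (4 B), so it starts at offset 1 + 4 = 5 and occupies 2 bytes.
Bytes at offsets 5..6: 5C 2E.
In little-endian order the low byte comes first in memory.
Reassemble most-significant byte first: 2E 5C → 0x2E5C.
0x2E5C = 11868.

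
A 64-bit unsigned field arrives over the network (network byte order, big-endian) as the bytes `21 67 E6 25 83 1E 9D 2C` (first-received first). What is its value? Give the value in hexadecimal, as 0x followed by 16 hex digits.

Big-endian: lowest address holds the most-significant byte.
The bytes are already most-significant first: 0x2167E625831E9D2C.

0x2167E625831E9D2C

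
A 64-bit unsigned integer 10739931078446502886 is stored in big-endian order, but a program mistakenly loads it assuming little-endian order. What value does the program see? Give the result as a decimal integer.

10739931078446502886 in 64-bit hexadecimal is 0x950BE669CAFB53E6.
Stored big-endian, the bytes at ascending addresses are 95 0B E6 69 CA FB 53 E6.
Read back as little-endian, the first byte is least significant, giving 0xE653FBCA69E60B95.
0xE653FBCA69E60B95 = 16596885898569059221.

16596885898569059221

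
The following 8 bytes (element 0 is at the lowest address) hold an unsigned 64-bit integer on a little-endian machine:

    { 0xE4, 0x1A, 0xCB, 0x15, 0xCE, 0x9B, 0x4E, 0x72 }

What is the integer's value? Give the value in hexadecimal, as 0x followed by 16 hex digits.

0x724E9BCE15CB1AE4

In little-endian order the low byte comes first in memory.
Reassemble most-significant byte first: 72 4E 9B CE 15 CB 1A E4 → 0x724E9BCE15CB1AE4.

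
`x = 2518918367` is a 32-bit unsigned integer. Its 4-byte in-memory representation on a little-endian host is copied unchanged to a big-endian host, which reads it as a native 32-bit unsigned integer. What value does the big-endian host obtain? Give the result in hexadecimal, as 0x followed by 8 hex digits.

2518918367 in 32-bit hexadecimal is 0x9623A4DF.
Stored little-endian, the bytes at ascending addresses are DF A4 23 96.
Read back as big-endian, the last byte is least significant, giving 0xDFA42396.

0xDFA42396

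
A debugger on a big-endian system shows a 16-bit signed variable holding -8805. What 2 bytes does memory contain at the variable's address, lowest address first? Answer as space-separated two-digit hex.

Two's complement of -8805 in 16 bits: 8805 = 0x2265; invert → 0xDD9A; add 1 → 0xDD9B.
Split into bytes (most-significant first): DD 9B.
Big-endian: lowest address holds the most-significant byte.
So the memory order matches the most-significant-first order: DD 9B.

DD 9B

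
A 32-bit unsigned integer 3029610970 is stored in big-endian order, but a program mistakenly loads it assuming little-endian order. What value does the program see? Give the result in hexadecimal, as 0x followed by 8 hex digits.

3029610970 in 32-bit hexadecimal is 0xB49431DA.
Stored big-endian, the bytes at ascending addresses are B4 94 31 DA.
Read back as little-endian, the first byte is least significant, giving 0xDA3194B4.

0xDA3194B4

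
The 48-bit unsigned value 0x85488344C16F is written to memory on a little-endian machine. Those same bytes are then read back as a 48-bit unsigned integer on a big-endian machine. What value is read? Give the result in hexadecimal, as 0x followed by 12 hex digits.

0x6FC144834885

Stored little-endian, the bytes at ascending addresses are 6F C1 44 83 48 85.
Read back as big-endian, the last byte is least significant, giving 0x6FC144834885.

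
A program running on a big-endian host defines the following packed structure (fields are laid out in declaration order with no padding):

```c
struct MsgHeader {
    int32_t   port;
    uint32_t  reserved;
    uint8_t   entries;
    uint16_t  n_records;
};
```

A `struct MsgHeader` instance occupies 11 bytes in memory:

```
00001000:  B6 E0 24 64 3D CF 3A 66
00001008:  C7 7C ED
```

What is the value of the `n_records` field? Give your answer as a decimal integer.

31981

`n_records` follows `port` (4 B), `reserved` (4 B), `entries` (1 B), so it starts at offset 4 + 4 + 1 = 9 and occupies 2 bytes.
Bytes at offsets 9..10: 7C ED.
Big-endian stores the most-significant byte at the lowest address.
The bytes are already most-significant first: 0x7CED.
0x7CED = 31981.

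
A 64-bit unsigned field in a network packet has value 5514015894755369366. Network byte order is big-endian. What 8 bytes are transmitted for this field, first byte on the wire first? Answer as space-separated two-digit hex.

5514015894755369366 in hexadecimal, padded to 64 bits, is 0x4C85B83DE4C06196.
Split into bytes (most-significant first): 4C 85 B8 3D E4 C0 61 96.
In big-endian order the high byte comes first in memory.
So the memory order matches the most-significant-first order: 4C 85 B8 3D E4 C0 61 96.

4C 85 B8 3D E4 C0 61 96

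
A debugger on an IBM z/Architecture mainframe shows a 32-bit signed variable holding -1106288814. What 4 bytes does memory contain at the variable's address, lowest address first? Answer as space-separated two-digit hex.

BE 0F 5F 52

Two's complement of -1106288814 in 32 bits: 1106288814 = 0x41F0A0AE; invert → 0xBE0F5F51; add 1 → 0xBE0F5F52.
Split into bytes (most-significant first): BE 0F 5F 52.
In big-endian order the high byte comes first in memory.
So the memory order matches the most-significant-first order: BE 0F 5F 52.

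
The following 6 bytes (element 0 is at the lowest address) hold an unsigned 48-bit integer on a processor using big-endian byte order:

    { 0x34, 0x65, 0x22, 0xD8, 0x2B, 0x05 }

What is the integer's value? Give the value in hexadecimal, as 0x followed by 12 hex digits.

Big-endian: lowest address holds the most-significant byte.
The bytes are already most-significant first: 0x346522D82B05.

0x346522D82B05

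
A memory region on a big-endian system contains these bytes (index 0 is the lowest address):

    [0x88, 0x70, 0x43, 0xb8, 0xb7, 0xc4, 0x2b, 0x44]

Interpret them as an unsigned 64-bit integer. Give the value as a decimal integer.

Big-endian stores the most-significant byte at the lowest address.
The bytes are already most-significant first: 0x887043B8B7C42B44.
0x887043B8B7C42B44 = 9831432447185922884.

9831432447185922884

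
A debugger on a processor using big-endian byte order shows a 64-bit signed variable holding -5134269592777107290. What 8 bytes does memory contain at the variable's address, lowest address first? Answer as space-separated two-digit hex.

B8 BF 69 02 05 6E 58 A6

Two's complement of -5134269592777107290 in 64 bits: 5134269592777107290 = 0x474096FDFA91A75A; invert → 0xB8BF6902056E58A5; add 1 → 0xB8BF6902056E58A6.
Split into bytes (most-significant first): B8 BF 69 02 05 6E 58 A6.
Big-endian: lowest address holds the most-significant byte.
So the memory order matches the most-significant-first order: B8 BF 69 02 05 6E 58 A6.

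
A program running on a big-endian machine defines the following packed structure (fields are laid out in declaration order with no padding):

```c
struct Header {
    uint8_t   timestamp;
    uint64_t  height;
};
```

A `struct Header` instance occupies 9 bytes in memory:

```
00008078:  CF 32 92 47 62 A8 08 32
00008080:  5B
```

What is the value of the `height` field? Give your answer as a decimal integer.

3644053537547629147

`height` follows `timestamp` (1 byte), so it starts at byte offset 1 and occupies 8 bytes.
Bytes at offsets 1..8: 32 92 47 62 A8 08 32 5B.
Big-endian: lowest address holds the most-significant byte.
The bytes are already most-significant first: 0x32924762A808325B.
0x32924762A808325B = 3644053537547629147.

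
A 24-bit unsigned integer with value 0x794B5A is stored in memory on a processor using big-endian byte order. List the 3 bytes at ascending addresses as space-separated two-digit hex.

79 4B 5A

Split into bytes (most-significant first): 79 4B 5A.
In big-endian order the high byte comes first in memory.
So the memory order matches the most-significant-first order: 79 4B 5A.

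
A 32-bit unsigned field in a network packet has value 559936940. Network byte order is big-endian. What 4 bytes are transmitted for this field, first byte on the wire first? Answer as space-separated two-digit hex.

21 5F F5 AC

559936940 in hexadecimal, padded to 32 bits, is 0x215FF5AC.
Split into bytes (most-significant first): 21 5F F5 AC.
Big-endian: lowest address holds the most-significant byte.
So the memory order matches the most-significant-first order: 21 5F F5 AC.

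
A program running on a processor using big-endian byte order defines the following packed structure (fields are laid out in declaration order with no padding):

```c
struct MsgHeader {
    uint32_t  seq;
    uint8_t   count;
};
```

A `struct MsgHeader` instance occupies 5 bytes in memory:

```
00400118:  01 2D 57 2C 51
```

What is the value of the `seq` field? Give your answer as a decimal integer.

19748652

`seq` is the first field, at byte offset 0, occupying 4 bytes.
Bytes at offsets 0..3: 01 2D 57 2C.
In big-endian order the high byte comes first in memory.
The bytes are already most-significant first: 0x012D572C.
0x012D572C = 19748652.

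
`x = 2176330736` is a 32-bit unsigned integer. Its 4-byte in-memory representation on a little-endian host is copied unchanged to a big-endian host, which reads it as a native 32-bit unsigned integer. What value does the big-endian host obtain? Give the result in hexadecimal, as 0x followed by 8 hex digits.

0xF02BB881

2176330736 in 32-bit hexadecimal is 0x81B82BF0.
Stored little-endian, the bytes at ascending addresses are F0 2B B8 81.
Read back as big-endian, the last byte is least significant, giving 0xF02BB881.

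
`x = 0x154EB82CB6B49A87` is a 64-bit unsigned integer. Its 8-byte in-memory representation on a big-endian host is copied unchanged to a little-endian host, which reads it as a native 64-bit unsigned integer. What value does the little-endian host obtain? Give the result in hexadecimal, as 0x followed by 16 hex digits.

Stored big-endian, the bytes at ascending addresses are 15 4E B8 2C B6 B4 9A 87.
Read back as little-endian, the first byte is least significant, giving 0x879AB4B62CB84E15.

0x879AB4B62CB84E15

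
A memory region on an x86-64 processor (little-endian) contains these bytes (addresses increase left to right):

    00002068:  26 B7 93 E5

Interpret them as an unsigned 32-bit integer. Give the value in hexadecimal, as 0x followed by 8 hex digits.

In little-endian order the low byte comes first in memory.
Reassemble most-significant byte first: E5 93 B7 26 → 0xE593B726.

0xE593B726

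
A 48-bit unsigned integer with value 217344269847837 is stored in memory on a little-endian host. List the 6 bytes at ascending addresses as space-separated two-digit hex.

1D 8D FF 67 AC C5

217344269847837 in hexadecimal, padded to 48 bits, is 0xC5AC67FF8D1D.
Split into bytes (most-significant first): C5 AC 67 FF 8D 1D.
Little-endian stores the least-significant byte at the lowest address.
So at ascending addresses the bytes are 1D 8D FF 67 AC C5.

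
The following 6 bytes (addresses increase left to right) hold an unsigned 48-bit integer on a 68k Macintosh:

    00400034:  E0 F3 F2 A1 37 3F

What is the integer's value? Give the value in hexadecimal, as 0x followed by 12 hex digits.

0xE0F3F2A1373F

Big-endian stores the most-significant byte at the lowest address.
The bytes are already most-significant first: 0xE0F3F2A1373F.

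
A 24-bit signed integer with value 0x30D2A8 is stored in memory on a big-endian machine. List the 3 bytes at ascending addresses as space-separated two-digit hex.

Split into bytes (most-significant first): 30 D2 A8.
In big-endian order the high byte comes first in memory.
So the memory order matches the most-significant-first order: 30 D2 A8.

30 D2 A8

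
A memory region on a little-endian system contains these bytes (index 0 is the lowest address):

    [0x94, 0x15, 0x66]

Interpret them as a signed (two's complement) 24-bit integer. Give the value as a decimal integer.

6690196

Little-endian stores the least-significant byte at the lowest address.
Reassemble most-significant byte first: 66 15 94 → 0x661594.
0x661594 = 6690196.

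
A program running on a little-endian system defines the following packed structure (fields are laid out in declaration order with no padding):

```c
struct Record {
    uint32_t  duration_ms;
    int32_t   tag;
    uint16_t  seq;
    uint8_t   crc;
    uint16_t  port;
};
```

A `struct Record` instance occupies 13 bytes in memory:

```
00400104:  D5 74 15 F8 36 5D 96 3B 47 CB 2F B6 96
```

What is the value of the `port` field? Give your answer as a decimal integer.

38582

`port` follows `duration_ms` (4 B), `tag` (4 B), `seq` (2 B), `crc` (1 B), so it starts at offset 4 + 4 + 2 + 1 = 11 and occupies 2 bytes.
Bytes at offsets 11..12: B6 96.
Little-endian: lowest address holds the least-significant byte.
Reassemble most-significant byte first: 96 B6 → 0x96B6.
0x96B6 = 38582.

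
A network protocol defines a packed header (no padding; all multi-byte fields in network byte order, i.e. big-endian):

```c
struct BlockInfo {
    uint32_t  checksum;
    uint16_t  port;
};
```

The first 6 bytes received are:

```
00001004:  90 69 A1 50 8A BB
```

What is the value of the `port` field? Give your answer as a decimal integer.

35515

`port` follows `checksum` (4 bytes), so it starts at byte offset 4 and occupies 2 bytes.
Bytes at offsets 4..5: 8A BB.
Big-endian: lowest address holds the most-significant byte.
The bytes are already most-significant first: 0x8ABB.
0x8ABB = 35515.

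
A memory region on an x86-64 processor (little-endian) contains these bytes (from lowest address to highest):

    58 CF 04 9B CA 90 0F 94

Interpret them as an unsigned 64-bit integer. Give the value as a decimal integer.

In little-endian order the low byte comes first in memory.
Reassemble most-significant byte first: 94 0F 90 CA 9B 04 CF 58 → 0x940F90CA9B04CF58.
0x940F90CA9B04CF58 = 10668905242122571608.

10668905242122571608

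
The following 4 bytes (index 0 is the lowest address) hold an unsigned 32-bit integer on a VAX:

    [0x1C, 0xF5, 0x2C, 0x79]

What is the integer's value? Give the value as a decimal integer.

2032989468

Little-endian stores the least-significant byte at the lowest address.
Reassemble most-significant byte first: 79 2C F5 1C → 0x792CF51C.
0x792CF51C = 2032989468.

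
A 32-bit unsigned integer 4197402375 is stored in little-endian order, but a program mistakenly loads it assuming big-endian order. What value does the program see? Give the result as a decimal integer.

122105850

4197402375 in 32-bit hexadecimal is 0xFA2F4707.
Stored little-endian, the bytes at ascending addresses are 07 47 2F FA.
Read back as big-endian, the last byte is least significant, giving 0x07472FFA.
0x07472FFA = 122105850.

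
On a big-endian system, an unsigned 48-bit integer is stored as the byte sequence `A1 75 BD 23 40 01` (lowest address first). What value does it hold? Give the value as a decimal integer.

Big-endian stores the most-significant byte at the lowest address.
The bytes are already most-significant first: 0xA175BD234001.
0xA175BD234001 = 177527056449537.

177527056449537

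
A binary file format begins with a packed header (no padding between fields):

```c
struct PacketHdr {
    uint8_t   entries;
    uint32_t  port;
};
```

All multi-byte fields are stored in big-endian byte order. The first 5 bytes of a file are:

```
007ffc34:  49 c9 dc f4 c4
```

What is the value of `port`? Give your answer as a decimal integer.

3386700996

`port` follows `entries` (1 byte), so it starts at byte offset 1 and occupies 4 bytes.
Bytes at offsets 1..4: C9 DC F4 C4.
Big-endian stores the most-significant byte at the lowest address.
The bytes are already most-significant first: 0xC9DCF4C4.
0xC9DCF4C4 = 3386700996.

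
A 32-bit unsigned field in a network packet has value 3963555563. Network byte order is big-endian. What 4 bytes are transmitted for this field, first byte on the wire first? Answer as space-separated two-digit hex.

EC 3F 0E EB

3963555563 in hexadecimal, padded to 32 bits, is 0xEC3F0EEB.
Split into bytes (most-significant first): EC 3F 0E EB.
In big-endian order the high byte comes first in memory.
So the memory order matches the most-significant-first order: EC 3F 0E EB.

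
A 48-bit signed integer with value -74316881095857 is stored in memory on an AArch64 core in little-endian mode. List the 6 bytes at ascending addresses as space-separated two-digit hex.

Two's complement of -74316881095857 in 48 bits: 74316881095857 = 0x43973F4C6CB1; invert → 0xBC68C0B3934E; add 1 → 0xBC68C0B3934F.
Split into bytes (most-significant first): BC 68 C0 B3 93 4F.
Little-endian stores the least-significant byte at the lowest address.
So at ascending addresses the bytes are 4F 93 B3 C0 68 BC.

4F 93 B3 C0 68 BC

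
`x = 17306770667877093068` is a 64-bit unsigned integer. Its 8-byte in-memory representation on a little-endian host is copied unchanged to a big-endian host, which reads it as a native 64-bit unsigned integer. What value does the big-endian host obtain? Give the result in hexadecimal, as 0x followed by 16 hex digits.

17306770667877093068 in 64-bit hexadecimal is 0xF02E003A2BF6CECC.
Stored little-endian, the bytes at ascending addresses are CC CE F6 2B 3A 00 2E F0.
Read back as big-endian, the last byte is least significant, giving 0xCCCEF62B3A002EF0.

0xCCCEF62B3A002EF0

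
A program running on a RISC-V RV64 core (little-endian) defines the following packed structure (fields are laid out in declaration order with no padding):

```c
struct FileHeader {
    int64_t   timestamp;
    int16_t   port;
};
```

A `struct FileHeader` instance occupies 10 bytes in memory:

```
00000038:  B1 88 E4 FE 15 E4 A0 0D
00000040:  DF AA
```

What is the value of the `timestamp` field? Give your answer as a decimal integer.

982035501888604337

`timestamp` is the first field, at byte offset 0, occupying 8 bytes.
Bytes at offsets 0..7: B1 88 E4 FE 15 E4 A0 0D.
Little-endian stores the least-significant byte at the lowest address.
Reassemble most-significant byte first: 0D A0 E4 15 FE E4 88 B1 → 0x0DA0E415FEE488B1.
0x0DA0E415FEE488B1 = 982035501888604337.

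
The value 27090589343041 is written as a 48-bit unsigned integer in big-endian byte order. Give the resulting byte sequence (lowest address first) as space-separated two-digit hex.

27090589343041 in hexadecimal, padded to 48 bits, is 0x18A384F45D41.
Split into bytes (most-significant first): 18 A3 84 F4 5D 41.
In big-endian order the high byte comes first in memory.
So the memory order matches the most-significant-first order: 18 A3 84 F4 5D 41.

18 A3 84 F4 5D 41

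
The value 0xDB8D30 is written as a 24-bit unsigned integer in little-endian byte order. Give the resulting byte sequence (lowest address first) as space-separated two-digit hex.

Split into bytes (most-significant first): DB 8D 30.
Little-endian stores the least-significant byte at the lowest address.
So at ascending addresses the bytes are 30 8D DB.

30 8D DB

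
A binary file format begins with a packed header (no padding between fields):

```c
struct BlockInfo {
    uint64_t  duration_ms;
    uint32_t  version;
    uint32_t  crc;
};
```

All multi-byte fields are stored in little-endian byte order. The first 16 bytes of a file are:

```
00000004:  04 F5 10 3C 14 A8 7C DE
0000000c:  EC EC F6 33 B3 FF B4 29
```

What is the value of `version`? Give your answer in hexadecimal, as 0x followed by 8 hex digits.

`version` follows `duration_ms` (8 bytes), so it starts at byte offset 8 and occupies 4 bytes.
Bytes at offsets 8..11: EC EC F6 33.
In little-endian order the low byte comes first in memory.
Reassemble most-significant byte first: 33 F6 EC EC → 0x33F6ECEC.

0x33F6ECEC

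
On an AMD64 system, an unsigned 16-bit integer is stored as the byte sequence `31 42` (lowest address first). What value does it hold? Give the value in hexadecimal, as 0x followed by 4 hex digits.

Little-endian: lowest address holds the least-significant byte.
Reassemble most-significant byte first: 42 31 → 0x4231.

0x4231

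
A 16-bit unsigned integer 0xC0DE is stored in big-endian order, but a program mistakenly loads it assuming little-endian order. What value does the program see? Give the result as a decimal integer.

Stored big-endian, the bytes at ascending addresses are C0 DE.
Read back as little-endian, the first byte is least significant, giving 0xDEC0.
0xDEC0 = 57024.

57024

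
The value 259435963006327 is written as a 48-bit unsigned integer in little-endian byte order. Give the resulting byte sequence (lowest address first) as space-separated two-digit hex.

77 BD 6A A4 F4 EB

259435963006327 in hexadecimal, padded to 48 bits, is 0xEBF4A46ABD77.
Split into bytes (most-significant first): EB F4 A4 6A BD 77.
Little-endian: lowest address holds the least-significant byte.
So at ascending addresses the bytes are 77 BD 6A A4 F4 EB.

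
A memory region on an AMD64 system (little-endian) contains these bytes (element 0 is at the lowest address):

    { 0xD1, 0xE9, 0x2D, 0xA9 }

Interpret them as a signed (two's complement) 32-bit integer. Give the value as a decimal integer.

-1456608815

Little-endian: lowest address holds the least-significant byte.
Reassemble most-significant byte first: A9 2D E9 D1 → 0xA92DE9D1.
Top bit is set, so as a signed 32-bit value this is 0xA92DE9D1 − 2^32 = -1456608815.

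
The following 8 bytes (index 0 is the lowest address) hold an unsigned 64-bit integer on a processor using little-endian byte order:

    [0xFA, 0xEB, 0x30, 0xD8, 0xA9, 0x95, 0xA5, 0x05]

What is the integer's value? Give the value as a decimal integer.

406895898055994362

Little-endian stores the least-significant byte at the lowest address.
Reassemble most-significant byte first: 05 A5 95 A9 D8 30 EB FA → 0x05A595A9D830EBFA.
0x05A595A9D830EBFA = 406895898055994362.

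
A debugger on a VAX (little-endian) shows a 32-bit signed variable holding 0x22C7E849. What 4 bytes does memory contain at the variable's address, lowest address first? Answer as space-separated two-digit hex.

Split into bytes (most-significant first): 22 C7 E8 49.
Little-endian stores the least-significant byte at the lowest address.
So at ascending addresses the bytes are 49 E8 C7 22.

49 E8 C7 22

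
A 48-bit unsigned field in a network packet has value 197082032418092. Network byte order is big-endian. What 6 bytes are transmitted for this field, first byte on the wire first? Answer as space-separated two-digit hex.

197082032418092 in hexadecimal, padded to 48 bits, is 0xB33EBC88AD2C.
Split into bytes (most-significant first): B3 3E BC 88 AD 2C.
Big-endian stores the most-significant byte at the lowest address.
So the memory order matches the most-significant-first order: B3 3E BC 88 AD 2C.

B3 3E BC 88 AD 2C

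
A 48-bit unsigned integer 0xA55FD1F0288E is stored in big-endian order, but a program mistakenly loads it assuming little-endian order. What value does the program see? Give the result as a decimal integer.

156306490089381

Stored big-endian, the bytes at ascending addresses are A5 5F D1 F0 28 8E.
Read back as little-endian, the first byte is least significant, giving 0x8E28F0D15FA5.
0x8E28F0D15FA5 = 156306490089381.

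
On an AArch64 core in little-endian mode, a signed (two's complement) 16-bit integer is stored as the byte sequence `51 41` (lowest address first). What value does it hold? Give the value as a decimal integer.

In little-endian order the low byte comes first in memory.
Reassemble most-significant byte first: 41 51 → 0x4151.
0x4151 = 16721.

16721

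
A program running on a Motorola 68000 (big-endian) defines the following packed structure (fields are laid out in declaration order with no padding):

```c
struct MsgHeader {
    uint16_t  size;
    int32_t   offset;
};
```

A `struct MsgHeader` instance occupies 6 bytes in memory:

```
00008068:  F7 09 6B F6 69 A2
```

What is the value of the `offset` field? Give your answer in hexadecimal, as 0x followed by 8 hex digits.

`offset` follows `size` (2 bytes), so it starts at byte offset 2 and occupies 4 bytes.
Bytes at offsets 2..5: 6B F6 69 A2.
Big-endian: lowest address holds the most-significant byte.
The bytes are already most-significant first: 0x6BF669A2.

0x6BF669A2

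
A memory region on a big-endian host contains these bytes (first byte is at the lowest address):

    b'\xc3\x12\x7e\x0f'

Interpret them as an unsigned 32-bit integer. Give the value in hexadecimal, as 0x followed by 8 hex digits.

Big-endian: lowest address holds the most-significant byte.
The bytes are already most-significant first: 0xC3127E0F.

0xC3127E0F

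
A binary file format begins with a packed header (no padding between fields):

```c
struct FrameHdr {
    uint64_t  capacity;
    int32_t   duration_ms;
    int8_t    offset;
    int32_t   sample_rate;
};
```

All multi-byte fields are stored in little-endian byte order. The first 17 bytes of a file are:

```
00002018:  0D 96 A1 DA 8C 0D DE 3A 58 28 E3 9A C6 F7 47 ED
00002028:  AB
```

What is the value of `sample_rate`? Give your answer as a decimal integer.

`sample_rate` follows `capacity` (8 B), `duration_ms` (4 B), `offset` (1 B), so it starts at offset 8 + 4 + 1 = 13 and occupies 4 bytes.
Bytes at offsets 13..16: F7 47 ED AB.
Little-endian: lowest address holds the least-significant byte.
Reassemble most-significant byte first: AB ED 47 F7 → 0xABED47F7.
Top bit is set, so as a signed 32-bit value this is 0xABED47F7 − 2^32 = -1410512905.

-1410512905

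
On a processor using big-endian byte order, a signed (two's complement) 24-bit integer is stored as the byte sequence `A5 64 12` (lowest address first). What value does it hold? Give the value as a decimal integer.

Big-endian stores the most-significant byte at the lowest address.
The bytes are already most-significant first: 0xA56412.
Top bit is set, so as a signed 24-bit value this is 0xA56412 − 2^24 = -5938158.

-5938158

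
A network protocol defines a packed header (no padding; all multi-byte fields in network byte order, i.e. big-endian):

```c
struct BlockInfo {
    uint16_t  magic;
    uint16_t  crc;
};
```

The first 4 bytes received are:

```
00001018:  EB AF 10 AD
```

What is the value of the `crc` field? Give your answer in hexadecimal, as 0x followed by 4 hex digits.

`crc` follows `magic` (2 bytes), so it starts at byte offset 2 and occupies 2 bytes.
Bytes at offsets 2..3: 10 AD.
Big-endian: lowest address holds the most-significant byte.
The bytes are already most-significant first: 0x10AD.

0x10AD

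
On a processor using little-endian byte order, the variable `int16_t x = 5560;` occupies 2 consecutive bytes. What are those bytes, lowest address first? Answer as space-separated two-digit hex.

5560 in hexadecimal, padded to 16 bits, is 0x15B8.
Split into bytes (most-significant first): 15 B8.
Little-endian: lowest address holds the least-significant byte.
So at ascending addresses the bytes are B8 15.

B8 15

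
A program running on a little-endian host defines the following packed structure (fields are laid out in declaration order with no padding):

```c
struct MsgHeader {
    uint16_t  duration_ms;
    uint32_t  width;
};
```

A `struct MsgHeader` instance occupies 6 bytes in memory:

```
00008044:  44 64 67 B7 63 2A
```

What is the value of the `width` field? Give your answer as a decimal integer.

711178087

`width` follows `duration_ms` (2 bytes), so it starts at byte offset 2 and occupies 4 bytes.
Bytes at offsets 2..5: 67 B7 63 2A.
Little-endian stores the least-significant byte at the lowest address.
Reassemble most-significant byte first: 2A 63 B7 67 → 0x2A63B767.
0x2A63B767 = 711178087.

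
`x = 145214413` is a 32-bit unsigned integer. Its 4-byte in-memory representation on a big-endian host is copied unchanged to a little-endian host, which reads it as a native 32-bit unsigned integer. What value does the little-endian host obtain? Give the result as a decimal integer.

145214413 in 32-bit hexadecimal is 0x08A7CBCD.
Stored big-endian, the bytes at ascending addresses are 08 A7 CB CD.
Read back as little-endian, the first byte is least significant, giving 0xCDCBA708.
0xCDCBA708 = 3452675848.

3452675848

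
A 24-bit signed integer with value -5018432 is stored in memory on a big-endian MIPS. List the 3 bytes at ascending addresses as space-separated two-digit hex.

Two's complement of -5018432 in 24 bits: 5018432 = 0x4C9340; invert → 0xB36CBF; add 1 → 0xB36CC0.
Split into bytes (most-significant first): B3 6C C0.
Big-endian stores the most-significant byte at the lowest address.
So the memory order matches the most-significant-first order: B3 6C C0.

B3 6C C0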